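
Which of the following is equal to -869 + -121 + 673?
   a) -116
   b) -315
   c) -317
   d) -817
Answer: c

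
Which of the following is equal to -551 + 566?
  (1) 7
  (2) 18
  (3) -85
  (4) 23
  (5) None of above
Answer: 5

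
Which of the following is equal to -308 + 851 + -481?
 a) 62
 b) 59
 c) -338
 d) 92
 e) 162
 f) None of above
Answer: a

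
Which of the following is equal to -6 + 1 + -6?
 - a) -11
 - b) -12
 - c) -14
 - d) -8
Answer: a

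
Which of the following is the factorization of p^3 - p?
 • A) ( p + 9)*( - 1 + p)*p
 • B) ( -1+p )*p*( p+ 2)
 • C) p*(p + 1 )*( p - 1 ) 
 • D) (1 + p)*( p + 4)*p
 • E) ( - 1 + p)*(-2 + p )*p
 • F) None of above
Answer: C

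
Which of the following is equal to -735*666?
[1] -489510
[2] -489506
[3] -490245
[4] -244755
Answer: 1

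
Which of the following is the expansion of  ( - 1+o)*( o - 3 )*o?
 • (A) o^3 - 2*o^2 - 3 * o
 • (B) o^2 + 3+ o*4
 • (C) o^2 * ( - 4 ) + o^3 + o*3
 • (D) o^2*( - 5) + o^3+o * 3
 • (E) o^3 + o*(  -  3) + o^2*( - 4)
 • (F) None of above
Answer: C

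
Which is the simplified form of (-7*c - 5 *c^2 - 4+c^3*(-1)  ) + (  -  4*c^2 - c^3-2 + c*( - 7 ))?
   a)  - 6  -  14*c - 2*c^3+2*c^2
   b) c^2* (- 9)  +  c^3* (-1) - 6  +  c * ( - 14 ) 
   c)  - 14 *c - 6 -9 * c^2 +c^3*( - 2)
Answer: c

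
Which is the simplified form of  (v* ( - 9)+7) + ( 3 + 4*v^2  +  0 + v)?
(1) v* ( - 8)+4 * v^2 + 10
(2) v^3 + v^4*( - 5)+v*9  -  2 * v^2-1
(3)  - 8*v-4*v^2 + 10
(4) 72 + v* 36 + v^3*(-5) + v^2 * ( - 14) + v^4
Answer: 1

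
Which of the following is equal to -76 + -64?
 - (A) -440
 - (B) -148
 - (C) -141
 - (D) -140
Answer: D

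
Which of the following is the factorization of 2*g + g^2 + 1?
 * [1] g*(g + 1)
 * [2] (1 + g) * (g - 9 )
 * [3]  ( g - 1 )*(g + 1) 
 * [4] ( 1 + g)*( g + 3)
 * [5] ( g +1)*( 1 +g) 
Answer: 5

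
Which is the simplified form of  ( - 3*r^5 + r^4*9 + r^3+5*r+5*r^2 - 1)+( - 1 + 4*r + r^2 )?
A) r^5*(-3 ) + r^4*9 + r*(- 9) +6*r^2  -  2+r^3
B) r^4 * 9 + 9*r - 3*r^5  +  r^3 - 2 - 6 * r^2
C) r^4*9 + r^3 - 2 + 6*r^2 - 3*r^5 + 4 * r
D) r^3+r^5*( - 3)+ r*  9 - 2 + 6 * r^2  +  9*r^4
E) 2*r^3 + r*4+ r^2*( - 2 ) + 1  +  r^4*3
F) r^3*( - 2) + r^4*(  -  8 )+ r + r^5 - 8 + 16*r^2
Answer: D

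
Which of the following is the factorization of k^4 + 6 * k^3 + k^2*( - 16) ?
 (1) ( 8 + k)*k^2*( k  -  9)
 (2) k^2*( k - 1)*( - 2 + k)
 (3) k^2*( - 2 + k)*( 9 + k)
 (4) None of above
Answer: 4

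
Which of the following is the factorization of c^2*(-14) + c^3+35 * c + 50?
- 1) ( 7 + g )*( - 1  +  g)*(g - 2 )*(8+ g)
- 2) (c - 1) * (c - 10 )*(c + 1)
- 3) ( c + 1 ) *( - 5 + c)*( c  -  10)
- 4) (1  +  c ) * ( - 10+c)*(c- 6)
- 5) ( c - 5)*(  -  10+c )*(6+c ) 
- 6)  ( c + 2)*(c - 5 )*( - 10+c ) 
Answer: 3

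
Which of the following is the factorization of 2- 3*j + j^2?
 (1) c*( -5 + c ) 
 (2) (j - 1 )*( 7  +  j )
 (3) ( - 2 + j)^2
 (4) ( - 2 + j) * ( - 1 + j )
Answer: 4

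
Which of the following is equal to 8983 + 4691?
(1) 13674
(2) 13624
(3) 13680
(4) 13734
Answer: 1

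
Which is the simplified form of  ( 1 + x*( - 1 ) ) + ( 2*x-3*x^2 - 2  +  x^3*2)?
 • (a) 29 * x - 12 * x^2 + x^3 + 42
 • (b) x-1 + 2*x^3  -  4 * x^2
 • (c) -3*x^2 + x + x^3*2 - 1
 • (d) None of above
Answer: c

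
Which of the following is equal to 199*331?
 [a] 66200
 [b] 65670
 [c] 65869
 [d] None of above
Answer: c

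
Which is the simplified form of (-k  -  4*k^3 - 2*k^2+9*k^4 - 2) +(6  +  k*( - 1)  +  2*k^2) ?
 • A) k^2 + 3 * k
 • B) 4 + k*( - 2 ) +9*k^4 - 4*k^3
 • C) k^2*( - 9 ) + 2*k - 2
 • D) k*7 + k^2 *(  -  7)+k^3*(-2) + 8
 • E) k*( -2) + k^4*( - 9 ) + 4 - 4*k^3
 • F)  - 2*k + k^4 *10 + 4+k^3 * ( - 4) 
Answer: B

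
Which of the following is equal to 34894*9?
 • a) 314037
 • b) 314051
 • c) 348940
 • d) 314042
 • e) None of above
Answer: e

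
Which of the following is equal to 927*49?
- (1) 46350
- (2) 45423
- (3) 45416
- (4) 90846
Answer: 2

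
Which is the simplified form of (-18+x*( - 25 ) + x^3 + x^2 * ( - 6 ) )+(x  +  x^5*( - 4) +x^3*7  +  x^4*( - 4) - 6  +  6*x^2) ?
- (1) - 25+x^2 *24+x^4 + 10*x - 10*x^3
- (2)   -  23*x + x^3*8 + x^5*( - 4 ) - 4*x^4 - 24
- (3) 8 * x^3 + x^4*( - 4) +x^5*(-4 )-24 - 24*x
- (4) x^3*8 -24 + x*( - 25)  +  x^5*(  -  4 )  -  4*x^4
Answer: 3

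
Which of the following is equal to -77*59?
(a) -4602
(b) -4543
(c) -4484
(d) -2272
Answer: b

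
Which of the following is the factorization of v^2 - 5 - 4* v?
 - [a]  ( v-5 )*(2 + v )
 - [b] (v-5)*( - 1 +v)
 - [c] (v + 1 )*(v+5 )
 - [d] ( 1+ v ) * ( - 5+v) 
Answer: d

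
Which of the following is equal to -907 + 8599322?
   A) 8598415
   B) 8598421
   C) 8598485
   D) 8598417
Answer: A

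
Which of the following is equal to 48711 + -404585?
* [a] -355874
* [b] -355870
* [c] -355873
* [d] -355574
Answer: a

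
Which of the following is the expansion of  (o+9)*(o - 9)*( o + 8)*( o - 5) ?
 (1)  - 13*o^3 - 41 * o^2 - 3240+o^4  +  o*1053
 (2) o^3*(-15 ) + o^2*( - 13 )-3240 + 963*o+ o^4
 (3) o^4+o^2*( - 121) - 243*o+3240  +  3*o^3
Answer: 3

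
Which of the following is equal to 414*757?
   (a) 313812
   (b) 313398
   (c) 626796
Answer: b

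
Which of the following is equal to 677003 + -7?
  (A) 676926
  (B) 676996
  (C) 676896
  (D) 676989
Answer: B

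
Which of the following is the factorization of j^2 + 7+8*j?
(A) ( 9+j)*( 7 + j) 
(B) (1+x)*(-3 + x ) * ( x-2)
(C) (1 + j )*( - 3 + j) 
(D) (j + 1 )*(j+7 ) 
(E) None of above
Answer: D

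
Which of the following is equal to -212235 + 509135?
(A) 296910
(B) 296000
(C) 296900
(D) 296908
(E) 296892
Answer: C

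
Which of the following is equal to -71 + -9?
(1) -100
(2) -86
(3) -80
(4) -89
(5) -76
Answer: 3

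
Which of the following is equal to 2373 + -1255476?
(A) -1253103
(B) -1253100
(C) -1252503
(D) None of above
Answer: A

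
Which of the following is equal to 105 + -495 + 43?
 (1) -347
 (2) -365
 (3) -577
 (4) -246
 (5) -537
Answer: 1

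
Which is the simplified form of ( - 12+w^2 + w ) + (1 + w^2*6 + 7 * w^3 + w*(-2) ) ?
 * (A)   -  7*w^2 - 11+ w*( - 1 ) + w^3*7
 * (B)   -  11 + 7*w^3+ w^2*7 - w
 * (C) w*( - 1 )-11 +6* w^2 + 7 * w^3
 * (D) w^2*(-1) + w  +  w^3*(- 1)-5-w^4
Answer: B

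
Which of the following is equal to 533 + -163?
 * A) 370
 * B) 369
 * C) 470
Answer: A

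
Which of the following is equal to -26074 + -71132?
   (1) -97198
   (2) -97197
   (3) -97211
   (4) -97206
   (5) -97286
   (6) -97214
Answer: 4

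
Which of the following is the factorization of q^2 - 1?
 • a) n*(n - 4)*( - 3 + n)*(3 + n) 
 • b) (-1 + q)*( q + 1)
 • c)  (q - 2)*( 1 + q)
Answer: b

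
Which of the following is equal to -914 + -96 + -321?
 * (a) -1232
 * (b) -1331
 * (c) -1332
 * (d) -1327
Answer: b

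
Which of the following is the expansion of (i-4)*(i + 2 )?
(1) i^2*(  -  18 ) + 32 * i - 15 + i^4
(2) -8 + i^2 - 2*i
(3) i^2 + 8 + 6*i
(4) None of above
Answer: 2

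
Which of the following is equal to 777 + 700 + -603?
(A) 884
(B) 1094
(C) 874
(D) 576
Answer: C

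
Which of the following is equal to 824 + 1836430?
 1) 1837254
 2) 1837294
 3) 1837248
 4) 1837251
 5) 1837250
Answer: 1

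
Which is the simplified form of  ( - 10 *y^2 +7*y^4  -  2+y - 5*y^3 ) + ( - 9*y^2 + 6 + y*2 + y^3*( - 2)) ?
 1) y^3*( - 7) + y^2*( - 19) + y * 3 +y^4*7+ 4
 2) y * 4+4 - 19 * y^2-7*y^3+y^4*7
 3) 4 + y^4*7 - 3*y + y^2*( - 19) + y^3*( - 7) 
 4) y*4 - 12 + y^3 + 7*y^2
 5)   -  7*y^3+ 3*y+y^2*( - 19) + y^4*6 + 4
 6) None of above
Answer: 1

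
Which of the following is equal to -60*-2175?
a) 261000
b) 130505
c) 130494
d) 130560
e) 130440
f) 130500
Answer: f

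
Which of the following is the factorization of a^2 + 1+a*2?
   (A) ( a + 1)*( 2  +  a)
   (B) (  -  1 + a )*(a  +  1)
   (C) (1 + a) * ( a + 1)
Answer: C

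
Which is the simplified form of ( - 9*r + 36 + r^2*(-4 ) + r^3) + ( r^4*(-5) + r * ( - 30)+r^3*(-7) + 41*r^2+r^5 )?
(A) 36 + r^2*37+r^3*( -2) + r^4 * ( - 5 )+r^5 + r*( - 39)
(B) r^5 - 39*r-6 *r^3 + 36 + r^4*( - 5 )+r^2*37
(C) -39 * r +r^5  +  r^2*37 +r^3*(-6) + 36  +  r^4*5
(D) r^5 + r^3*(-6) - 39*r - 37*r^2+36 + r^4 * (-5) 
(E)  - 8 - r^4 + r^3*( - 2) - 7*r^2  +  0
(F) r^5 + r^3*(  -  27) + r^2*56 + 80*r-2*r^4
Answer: B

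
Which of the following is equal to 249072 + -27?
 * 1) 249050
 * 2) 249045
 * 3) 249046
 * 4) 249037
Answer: 2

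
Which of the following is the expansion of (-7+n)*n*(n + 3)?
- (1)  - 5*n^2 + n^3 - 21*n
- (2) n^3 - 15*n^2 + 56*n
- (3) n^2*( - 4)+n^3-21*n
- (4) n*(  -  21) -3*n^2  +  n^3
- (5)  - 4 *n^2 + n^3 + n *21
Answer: 3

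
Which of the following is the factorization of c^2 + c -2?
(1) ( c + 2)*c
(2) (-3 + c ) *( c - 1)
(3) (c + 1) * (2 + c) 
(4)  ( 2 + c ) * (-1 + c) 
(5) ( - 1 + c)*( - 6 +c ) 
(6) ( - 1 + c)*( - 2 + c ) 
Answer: 4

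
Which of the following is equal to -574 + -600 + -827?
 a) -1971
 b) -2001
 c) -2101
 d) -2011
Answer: b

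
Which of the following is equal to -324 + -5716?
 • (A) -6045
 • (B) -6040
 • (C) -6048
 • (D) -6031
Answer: B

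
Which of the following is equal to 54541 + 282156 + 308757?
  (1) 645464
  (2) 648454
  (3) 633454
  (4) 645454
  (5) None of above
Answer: 4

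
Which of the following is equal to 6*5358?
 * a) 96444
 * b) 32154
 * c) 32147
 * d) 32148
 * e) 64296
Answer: d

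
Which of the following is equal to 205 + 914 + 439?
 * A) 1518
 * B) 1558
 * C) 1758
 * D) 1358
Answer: B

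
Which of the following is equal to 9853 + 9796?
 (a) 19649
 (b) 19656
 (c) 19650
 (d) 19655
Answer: a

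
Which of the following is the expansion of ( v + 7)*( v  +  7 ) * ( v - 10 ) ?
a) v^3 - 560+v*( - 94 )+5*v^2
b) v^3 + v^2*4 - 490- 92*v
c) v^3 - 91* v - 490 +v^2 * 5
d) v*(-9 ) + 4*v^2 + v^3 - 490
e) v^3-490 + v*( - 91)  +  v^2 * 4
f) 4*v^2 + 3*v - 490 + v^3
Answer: e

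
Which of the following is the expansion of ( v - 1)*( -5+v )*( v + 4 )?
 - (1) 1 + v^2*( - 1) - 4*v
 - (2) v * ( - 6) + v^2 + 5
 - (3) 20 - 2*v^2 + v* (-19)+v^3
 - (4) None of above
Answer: 3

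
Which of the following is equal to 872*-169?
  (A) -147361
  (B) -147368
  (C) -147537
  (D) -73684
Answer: B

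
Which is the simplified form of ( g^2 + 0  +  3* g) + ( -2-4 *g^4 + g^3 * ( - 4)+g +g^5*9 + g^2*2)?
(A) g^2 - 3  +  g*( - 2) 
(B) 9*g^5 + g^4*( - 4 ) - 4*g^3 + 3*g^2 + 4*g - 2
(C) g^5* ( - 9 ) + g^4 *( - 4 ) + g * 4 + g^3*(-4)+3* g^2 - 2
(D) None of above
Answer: B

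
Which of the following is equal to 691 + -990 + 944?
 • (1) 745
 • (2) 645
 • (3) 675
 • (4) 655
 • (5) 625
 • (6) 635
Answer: 2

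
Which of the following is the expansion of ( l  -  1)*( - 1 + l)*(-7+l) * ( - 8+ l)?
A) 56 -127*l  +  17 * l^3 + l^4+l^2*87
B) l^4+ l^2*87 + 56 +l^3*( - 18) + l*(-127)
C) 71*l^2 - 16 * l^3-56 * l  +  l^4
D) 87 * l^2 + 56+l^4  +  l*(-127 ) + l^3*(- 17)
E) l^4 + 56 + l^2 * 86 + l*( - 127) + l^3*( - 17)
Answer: D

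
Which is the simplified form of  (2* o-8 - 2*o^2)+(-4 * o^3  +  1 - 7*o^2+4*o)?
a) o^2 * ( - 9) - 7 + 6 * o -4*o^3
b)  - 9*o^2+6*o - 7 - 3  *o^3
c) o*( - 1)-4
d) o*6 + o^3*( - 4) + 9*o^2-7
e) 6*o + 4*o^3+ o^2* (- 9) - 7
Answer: a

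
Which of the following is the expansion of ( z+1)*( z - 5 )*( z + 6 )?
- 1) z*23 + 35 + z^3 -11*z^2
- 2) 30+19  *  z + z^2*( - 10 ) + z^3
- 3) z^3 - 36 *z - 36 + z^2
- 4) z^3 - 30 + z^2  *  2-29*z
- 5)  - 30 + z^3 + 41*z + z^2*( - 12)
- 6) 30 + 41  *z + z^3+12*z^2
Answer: 4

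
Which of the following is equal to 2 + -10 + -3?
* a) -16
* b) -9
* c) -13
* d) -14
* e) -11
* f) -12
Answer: e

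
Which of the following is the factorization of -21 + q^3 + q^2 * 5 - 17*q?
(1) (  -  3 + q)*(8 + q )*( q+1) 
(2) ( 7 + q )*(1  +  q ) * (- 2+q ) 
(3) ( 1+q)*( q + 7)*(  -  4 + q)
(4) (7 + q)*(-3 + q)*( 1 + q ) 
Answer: 4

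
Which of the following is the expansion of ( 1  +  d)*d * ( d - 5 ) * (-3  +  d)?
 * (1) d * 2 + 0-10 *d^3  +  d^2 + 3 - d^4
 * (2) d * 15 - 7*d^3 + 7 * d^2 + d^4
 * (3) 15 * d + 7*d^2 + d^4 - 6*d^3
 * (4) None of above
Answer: 2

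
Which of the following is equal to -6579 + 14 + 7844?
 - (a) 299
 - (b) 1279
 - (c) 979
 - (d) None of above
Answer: b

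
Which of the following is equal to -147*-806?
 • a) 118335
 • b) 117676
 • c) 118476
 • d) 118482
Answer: d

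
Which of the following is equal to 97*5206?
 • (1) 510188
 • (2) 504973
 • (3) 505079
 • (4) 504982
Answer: 4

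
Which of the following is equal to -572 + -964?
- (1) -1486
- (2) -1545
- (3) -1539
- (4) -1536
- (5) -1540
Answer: 4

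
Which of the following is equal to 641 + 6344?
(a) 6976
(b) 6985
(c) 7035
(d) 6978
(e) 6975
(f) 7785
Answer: b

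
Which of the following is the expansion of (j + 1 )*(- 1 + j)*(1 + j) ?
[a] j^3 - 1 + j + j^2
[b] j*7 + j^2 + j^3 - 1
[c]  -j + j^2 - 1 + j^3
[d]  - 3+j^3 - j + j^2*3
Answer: c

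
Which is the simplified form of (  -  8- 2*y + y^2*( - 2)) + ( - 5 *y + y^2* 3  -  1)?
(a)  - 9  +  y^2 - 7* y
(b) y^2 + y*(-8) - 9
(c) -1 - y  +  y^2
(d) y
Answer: a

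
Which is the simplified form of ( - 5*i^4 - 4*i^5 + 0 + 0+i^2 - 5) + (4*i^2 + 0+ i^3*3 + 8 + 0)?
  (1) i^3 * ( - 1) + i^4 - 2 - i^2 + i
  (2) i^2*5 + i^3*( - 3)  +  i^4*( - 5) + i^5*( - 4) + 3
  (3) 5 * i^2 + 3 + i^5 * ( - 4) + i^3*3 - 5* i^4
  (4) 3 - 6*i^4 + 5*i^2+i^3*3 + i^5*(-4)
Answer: 3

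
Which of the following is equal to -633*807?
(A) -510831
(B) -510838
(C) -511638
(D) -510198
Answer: A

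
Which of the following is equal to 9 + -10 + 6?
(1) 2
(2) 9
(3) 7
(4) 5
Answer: 4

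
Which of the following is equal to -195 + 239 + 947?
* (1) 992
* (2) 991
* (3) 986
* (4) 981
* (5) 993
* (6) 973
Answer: 2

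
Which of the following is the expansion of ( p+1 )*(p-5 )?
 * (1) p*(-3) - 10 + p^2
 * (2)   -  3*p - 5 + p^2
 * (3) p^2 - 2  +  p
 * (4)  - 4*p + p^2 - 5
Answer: 4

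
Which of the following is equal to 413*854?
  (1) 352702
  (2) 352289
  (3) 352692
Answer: 1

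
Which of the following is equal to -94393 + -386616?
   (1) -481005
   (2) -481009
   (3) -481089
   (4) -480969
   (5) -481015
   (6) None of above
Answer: 2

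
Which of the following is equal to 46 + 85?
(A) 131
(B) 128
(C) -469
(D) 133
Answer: A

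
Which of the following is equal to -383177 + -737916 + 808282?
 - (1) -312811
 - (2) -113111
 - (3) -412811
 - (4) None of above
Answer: 1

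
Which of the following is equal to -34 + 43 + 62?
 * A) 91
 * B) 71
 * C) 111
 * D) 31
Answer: B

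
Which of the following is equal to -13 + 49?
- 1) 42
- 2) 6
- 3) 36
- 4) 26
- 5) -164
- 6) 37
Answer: 3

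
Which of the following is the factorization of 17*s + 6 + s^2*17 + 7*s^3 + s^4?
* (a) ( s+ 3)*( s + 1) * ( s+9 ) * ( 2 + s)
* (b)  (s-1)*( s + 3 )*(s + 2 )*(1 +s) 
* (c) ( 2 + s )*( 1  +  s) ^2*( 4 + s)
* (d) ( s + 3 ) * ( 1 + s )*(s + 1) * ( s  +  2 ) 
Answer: d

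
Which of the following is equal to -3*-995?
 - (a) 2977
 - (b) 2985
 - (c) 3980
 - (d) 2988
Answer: b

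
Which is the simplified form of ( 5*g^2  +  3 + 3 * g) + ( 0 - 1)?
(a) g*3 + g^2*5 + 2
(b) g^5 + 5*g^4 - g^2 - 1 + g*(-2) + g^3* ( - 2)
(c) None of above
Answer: a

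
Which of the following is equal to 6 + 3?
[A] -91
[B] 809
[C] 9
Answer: C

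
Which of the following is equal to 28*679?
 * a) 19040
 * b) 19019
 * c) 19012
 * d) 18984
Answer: c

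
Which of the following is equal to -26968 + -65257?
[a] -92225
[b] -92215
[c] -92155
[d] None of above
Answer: a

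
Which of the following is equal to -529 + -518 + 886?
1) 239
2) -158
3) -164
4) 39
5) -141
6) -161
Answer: 6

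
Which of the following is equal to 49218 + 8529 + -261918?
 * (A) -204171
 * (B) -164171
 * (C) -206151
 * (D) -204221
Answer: A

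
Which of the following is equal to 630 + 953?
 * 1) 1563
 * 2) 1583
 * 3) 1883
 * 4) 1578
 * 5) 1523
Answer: 2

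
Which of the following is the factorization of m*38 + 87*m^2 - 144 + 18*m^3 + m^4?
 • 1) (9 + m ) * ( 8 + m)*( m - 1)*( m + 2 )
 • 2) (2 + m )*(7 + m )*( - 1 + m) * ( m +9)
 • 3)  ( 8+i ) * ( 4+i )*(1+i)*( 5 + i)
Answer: 1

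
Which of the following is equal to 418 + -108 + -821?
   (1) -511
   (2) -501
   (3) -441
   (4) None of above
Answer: 1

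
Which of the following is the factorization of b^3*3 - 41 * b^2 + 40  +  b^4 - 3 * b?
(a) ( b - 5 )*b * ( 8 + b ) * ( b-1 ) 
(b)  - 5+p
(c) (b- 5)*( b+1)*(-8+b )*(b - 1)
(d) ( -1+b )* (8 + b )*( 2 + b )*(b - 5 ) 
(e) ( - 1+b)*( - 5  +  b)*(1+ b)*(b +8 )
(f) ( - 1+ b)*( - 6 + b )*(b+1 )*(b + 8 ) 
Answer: e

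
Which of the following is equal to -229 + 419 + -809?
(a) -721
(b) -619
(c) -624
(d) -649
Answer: b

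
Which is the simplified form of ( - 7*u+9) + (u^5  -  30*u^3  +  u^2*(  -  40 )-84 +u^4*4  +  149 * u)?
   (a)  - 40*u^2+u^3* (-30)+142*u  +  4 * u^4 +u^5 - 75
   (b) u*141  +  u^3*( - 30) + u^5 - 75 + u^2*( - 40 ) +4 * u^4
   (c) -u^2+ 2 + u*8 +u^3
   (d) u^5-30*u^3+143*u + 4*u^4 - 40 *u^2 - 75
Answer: a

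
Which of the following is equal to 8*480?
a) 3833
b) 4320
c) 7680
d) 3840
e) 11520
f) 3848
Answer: d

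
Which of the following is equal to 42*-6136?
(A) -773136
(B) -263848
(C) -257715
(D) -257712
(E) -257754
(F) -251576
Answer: D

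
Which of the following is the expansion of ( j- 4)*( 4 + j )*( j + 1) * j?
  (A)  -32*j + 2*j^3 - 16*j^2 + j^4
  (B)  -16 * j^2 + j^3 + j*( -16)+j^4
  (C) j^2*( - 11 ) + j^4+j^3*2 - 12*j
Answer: B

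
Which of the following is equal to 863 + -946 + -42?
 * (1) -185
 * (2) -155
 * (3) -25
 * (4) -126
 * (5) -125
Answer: 5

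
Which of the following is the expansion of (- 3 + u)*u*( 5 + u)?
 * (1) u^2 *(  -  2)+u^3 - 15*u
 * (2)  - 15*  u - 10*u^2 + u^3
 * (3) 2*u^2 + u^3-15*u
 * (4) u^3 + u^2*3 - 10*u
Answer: 3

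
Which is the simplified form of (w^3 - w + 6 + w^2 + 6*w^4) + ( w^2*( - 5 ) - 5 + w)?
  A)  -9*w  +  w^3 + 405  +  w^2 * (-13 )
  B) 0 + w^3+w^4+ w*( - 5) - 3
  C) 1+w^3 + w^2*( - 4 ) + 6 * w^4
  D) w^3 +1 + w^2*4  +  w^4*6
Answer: C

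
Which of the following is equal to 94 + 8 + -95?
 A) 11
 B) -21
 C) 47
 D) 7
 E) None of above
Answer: D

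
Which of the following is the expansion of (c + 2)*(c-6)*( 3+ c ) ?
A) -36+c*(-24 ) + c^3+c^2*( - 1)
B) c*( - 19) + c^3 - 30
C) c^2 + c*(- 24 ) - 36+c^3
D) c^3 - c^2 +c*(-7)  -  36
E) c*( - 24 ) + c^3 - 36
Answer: A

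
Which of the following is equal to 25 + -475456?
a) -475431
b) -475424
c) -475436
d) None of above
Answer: a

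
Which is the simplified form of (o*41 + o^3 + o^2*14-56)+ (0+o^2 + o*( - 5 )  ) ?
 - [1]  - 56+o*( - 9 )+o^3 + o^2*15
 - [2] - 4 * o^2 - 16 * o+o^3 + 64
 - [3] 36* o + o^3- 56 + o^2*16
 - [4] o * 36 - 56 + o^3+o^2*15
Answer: 4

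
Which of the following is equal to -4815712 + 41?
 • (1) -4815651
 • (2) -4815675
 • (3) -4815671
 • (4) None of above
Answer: 3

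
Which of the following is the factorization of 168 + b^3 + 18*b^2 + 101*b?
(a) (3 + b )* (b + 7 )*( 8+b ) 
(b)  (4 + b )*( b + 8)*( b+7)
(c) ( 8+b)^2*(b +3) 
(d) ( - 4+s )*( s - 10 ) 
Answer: a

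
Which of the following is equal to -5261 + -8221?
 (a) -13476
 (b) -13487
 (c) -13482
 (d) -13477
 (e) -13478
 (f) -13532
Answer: c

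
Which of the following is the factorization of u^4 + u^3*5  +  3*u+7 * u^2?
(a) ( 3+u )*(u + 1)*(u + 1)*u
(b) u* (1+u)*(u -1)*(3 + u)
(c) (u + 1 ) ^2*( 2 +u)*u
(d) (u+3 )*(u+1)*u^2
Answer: a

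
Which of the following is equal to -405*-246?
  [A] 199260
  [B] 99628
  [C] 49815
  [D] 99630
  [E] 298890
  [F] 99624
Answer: D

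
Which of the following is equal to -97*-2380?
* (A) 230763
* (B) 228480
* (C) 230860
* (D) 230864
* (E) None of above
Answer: C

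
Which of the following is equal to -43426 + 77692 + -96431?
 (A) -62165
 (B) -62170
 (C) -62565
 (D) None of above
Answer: A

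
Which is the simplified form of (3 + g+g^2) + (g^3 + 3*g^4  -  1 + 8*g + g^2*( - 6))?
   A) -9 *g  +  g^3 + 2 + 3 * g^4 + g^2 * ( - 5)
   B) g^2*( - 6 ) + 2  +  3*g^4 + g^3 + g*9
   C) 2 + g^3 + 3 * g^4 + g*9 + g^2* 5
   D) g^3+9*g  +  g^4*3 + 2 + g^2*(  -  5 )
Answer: D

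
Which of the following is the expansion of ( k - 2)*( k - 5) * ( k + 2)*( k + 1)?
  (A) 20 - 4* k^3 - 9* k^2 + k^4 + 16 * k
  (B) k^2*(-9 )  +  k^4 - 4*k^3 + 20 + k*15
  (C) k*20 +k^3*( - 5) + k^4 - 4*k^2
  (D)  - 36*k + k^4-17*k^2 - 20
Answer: A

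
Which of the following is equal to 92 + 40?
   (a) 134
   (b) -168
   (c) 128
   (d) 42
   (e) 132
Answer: e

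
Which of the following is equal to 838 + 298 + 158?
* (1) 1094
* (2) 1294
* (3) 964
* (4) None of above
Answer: 2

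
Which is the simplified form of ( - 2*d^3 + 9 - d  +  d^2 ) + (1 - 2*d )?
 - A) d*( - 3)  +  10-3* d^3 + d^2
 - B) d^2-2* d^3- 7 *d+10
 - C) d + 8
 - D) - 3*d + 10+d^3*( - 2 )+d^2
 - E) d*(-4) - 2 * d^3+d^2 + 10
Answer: D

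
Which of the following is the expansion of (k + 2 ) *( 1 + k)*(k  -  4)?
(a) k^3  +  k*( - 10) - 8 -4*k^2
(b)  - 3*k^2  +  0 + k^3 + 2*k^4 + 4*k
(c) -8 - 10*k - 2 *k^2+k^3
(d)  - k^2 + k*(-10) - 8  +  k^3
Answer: d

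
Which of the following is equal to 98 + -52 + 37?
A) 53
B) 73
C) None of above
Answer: C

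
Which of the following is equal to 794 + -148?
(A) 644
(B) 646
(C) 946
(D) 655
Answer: B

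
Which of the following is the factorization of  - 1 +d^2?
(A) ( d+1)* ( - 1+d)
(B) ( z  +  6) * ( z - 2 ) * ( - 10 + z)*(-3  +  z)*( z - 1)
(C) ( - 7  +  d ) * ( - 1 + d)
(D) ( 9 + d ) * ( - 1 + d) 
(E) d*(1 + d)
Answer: A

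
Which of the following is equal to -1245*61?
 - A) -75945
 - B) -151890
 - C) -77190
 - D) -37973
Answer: A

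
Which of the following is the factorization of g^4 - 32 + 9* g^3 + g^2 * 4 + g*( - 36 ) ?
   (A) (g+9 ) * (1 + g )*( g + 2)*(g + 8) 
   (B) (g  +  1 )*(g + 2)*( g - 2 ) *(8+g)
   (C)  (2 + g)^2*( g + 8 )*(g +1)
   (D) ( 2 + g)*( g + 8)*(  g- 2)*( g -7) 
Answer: B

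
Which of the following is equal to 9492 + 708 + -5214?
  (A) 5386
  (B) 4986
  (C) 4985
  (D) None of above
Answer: B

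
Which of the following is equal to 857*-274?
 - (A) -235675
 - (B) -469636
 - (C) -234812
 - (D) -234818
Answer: D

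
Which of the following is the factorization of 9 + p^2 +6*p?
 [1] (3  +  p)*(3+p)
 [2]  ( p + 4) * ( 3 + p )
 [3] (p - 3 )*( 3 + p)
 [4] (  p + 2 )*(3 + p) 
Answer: 1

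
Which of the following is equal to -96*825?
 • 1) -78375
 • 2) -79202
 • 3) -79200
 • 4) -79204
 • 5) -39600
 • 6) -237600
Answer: 3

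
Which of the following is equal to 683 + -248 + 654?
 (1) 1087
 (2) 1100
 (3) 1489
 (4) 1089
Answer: 4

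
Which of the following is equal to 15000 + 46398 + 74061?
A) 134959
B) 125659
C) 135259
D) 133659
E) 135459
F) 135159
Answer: E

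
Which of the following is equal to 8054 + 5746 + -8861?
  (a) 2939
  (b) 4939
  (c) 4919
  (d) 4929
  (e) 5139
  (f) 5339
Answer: b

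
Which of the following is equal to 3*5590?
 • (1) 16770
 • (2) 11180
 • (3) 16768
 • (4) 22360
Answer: 1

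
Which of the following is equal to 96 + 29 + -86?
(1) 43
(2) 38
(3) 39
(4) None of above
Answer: 3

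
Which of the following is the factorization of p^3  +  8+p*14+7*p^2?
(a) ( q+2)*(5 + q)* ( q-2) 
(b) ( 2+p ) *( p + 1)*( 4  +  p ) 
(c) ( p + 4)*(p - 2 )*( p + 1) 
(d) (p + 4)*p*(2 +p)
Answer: b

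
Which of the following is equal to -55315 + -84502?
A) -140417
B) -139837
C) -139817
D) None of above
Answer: C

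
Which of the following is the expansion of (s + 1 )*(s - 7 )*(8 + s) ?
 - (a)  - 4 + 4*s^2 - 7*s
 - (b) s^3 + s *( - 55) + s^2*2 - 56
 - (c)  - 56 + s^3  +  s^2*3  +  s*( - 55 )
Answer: b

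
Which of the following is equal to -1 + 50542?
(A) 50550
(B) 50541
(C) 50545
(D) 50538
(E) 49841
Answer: B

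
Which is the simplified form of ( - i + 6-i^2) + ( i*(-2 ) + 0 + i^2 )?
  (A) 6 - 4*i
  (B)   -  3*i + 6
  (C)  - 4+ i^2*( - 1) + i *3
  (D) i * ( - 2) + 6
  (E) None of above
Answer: B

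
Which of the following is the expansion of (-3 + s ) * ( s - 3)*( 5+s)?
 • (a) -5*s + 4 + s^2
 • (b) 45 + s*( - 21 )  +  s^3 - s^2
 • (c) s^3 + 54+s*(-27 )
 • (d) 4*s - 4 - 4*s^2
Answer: b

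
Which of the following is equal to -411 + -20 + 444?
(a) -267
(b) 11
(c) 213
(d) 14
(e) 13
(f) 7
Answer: e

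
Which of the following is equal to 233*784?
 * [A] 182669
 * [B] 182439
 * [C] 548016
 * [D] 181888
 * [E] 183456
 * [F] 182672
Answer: F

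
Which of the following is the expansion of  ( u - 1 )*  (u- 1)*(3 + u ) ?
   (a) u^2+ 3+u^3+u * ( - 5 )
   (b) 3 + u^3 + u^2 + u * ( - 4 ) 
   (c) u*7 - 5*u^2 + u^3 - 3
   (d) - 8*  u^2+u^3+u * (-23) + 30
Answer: a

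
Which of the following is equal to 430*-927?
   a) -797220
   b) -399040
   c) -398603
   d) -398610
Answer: d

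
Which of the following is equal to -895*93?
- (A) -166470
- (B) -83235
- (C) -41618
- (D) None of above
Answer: B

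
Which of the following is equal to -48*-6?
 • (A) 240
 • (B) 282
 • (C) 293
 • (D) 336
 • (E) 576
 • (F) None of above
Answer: F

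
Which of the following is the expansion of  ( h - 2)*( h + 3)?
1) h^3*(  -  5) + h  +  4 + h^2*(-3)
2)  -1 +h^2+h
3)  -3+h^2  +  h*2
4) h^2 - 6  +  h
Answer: 4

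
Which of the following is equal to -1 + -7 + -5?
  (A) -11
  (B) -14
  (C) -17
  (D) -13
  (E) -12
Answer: D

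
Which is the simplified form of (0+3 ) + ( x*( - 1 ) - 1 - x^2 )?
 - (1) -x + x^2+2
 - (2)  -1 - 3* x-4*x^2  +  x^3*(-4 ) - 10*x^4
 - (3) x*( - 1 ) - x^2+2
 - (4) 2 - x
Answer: 3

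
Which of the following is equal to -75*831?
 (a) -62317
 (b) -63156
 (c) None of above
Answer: c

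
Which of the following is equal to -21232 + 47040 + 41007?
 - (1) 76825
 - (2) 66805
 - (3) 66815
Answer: 3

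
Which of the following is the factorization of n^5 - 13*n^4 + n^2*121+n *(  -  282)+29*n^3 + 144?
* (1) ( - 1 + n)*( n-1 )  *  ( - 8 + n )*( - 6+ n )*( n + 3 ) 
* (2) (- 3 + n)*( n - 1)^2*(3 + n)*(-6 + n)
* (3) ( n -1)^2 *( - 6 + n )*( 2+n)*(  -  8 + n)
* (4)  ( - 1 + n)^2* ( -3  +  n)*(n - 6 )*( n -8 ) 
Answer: 1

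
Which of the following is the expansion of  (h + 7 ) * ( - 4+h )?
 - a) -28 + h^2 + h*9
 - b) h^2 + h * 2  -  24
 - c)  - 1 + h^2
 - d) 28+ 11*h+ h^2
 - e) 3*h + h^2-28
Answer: e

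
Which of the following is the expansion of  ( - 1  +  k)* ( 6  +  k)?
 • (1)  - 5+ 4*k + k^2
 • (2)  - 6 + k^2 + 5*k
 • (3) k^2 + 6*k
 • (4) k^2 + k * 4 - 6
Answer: 2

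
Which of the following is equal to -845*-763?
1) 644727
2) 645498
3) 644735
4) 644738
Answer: 3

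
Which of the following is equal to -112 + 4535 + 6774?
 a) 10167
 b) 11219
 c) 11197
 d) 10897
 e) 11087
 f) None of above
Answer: c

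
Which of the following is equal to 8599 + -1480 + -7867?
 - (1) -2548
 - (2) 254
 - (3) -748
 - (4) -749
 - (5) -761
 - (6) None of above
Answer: 3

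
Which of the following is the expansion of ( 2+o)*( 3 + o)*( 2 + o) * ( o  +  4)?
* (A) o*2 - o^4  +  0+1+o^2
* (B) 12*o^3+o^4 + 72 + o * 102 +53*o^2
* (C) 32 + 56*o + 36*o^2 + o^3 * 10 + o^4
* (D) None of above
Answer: D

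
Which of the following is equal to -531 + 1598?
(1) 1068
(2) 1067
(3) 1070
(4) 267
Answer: 2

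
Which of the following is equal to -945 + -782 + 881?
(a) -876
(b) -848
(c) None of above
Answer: c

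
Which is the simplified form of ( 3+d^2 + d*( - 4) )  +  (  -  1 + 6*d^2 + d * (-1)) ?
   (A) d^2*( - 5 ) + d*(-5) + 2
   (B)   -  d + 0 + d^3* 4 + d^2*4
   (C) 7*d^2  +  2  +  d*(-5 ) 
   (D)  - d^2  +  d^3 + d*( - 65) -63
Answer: C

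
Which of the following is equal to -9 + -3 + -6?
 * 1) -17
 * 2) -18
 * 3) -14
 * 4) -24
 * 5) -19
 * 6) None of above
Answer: 2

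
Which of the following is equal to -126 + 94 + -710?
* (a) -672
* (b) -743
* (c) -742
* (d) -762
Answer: c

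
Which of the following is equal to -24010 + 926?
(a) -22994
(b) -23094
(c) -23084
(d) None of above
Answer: c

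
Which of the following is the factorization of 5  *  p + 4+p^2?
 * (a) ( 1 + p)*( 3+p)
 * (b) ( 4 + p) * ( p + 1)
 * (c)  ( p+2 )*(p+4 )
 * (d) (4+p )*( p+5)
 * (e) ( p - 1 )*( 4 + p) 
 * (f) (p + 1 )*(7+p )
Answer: b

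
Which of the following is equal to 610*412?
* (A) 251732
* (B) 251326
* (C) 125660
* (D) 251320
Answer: D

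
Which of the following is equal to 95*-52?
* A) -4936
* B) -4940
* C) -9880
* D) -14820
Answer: B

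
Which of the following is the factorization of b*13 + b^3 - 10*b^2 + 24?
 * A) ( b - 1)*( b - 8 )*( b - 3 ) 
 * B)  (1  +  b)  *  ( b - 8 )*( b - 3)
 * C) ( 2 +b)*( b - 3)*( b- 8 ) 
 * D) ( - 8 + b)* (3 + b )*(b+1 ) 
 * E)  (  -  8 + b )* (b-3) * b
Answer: B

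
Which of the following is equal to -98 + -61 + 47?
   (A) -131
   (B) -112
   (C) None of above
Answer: B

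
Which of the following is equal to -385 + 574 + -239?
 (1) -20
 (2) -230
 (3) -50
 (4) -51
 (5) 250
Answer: 3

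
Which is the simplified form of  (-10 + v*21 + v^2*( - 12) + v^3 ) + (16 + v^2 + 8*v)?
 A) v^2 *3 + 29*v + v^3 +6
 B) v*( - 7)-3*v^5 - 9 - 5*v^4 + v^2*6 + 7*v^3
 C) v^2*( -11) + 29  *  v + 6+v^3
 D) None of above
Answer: C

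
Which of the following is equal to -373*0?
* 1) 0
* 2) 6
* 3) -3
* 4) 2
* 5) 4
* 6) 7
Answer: 1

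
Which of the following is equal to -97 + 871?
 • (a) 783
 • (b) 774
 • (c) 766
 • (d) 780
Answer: b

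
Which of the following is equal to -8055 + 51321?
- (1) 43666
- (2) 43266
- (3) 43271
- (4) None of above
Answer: 2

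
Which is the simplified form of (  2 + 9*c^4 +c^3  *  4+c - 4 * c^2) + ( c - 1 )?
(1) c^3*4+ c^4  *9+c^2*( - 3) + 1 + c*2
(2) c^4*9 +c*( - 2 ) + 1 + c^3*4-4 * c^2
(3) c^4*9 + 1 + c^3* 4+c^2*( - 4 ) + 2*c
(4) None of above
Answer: 3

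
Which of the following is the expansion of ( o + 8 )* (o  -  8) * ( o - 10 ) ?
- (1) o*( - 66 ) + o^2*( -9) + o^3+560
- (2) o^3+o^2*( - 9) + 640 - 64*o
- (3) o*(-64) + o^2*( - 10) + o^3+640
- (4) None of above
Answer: 3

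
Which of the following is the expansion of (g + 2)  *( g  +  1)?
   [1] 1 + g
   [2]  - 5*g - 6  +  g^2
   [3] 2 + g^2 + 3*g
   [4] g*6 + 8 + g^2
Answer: 3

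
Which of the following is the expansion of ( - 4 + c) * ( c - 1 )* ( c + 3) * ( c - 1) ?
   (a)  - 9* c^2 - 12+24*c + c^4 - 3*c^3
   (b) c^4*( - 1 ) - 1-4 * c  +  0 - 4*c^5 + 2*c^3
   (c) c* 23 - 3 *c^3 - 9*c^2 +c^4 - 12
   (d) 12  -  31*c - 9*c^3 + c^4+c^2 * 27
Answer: c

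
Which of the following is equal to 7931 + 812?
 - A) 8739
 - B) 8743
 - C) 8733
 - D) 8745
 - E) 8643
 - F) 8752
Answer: B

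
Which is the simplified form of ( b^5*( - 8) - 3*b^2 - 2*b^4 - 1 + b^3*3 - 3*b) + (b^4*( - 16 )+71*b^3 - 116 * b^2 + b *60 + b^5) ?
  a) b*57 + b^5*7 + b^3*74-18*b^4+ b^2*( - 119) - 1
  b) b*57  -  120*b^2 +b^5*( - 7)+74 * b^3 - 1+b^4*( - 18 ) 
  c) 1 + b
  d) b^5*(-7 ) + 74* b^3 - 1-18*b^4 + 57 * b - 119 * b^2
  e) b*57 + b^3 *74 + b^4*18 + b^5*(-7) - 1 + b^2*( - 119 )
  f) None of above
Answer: d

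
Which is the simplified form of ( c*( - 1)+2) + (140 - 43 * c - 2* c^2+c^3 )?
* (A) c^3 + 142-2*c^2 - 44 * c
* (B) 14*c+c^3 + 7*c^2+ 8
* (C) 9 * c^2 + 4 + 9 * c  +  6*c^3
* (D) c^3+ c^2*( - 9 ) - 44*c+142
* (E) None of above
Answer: A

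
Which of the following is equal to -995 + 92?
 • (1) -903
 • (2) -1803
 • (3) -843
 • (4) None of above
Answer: 1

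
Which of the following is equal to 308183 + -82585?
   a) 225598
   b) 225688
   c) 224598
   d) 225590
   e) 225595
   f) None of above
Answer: a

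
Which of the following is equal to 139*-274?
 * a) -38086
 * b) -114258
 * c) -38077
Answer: a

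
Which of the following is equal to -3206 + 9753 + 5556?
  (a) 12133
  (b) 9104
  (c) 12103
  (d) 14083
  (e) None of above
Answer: c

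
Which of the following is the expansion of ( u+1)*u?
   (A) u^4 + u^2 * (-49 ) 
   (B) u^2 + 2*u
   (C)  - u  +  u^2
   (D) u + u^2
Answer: D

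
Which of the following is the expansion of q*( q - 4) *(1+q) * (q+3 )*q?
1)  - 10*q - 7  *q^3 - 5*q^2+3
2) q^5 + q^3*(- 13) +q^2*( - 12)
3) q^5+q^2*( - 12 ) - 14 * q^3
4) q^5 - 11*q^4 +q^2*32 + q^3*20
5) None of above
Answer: 2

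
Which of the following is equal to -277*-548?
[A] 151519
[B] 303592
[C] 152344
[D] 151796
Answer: D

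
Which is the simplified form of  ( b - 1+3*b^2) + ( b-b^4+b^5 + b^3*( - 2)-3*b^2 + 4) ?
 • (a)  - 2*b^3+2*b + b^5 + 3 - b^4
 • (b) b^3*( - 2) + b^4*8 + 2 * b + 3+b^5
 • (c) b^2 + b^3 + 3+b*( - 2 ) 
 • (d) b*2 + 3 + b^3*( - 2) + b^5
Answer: a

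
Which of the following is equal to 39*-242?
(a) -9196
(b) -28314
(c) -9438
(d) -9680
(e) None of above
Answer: c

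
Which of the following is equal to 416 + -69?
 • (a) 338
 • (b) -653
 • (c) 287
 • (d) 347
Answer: d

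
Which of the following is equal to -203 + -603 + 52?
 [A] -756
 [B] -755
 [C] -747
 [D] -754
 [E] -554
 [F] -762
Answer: D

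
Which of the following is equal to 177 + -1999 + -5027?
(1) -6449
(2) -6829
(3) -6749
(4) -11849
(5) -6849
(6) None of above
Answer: 5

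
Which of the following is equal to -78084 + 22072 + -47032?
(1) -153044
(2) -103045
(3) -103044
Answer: 3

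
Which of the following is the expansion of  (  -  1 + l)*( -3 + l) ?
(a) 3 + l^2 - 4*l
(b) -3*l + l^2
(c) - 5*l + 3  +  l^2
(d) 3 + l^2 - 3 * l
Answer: a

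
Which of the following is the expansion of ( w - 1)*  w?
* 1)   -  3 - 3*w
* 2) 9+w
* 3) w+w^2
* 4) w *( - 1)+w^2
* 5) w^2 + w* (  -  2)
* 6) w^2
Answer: 4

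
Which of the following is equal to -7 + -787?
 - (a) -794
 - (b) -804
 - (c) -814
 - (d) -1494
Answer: a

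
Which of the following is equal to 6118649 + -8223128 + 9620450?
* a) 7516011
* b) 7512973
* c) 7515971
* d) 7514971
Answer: c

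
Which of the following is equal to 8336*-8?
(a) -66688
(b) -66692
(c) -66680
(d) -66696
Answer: a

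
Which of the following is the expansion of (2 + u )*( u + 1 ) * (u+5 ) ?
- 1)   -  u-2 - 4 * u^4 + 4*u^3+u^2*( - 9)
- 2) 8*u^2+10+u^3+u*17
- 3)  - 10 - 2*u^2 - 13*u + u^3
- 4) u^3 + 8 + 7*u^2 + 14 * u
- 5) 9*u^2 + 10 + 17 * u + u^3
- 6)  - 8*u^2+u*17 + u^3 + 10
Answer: 2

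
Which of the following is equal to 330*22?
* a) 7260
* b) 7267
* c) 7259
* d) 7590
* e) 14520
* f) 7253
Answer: a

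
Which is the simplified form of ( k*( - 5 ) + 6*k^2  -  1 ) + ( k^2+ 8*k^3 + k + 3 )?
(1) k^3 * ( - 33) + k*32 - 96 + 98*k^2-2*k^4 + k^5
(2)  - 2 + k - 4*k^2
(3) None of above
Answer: 3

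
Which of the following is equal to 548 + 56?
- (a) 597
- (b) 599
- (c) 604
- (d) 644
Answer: c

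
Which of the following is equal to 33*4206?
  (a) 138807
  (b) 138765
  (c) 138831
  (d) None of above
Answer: d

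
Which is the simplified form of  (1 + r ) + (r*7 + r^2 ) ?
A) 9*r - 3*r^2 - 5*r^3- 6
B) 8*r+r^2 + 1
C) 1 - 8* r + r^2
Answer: B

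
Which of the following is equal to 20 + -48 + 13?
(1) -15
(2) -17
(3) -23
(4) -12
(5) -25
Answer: 1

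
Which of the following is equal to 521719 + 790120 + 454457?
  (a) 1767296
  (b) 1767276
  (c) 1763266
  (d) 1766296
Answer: d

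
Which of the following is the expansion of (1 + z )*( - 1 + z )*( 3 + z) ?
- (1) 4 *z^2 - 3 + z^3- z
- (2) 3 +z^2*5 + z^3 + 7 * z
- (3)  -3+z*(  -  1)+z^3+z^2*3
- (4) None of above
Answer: 3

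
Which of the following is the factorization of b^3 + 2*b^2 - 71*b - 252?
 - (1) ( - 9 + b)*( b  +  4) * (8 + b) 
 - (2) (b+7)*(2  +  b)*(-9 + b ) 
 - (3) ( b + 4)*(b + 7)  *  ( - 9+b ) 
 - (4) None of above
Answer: 3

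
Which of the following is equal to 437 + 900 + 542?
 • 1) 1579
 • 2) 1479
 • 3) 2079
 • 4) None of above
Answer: 4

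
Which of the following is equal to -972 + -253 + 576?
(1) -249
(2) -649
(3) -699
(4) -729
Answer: 2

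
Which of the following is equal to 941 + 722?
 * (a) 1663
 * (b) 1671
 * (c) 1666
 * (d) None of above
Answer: a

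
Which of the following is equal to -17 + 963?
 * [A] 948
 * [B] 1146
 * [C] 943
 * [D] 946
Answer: D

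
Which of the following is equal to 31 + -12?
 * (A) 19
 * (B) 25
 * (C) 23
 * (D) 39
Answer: A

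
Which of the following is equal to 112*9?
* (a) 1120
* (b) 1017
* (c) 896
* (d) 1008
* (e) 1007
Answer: d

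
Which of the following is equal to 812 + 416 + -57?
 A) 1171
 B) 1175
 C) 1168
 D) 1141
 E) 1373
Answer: A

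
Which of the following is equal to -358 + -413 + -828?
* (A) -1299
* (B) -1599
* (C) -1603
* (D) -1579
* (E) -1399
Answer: B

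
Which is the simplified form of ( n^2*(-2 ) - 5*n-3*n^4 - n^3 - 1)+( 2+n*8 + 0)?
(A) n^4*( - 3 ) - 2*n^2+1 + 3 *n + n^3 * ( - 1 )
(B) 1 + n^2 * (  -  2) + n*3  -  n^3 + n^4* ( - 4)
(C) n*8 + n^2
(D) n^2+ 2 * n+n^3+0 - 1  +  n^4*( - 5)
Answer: A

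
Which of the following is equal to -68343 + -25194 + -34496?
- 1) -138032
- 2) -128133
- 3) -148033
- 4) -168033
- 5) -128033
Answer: 5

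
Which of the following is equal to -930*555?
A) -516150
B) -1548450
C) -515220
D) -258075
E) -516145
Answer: A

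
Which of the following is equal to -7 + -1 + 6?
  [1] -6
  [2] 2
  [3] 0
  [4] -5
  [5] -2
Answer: 5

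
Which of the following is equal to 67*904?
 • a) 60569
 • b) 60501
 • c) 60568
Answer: c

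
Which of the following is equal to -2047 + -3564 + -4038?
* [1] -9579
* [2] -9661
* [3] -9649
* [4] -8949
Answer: 3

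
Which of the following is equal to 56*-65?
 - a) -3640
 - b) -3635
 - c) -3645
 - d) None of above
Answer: a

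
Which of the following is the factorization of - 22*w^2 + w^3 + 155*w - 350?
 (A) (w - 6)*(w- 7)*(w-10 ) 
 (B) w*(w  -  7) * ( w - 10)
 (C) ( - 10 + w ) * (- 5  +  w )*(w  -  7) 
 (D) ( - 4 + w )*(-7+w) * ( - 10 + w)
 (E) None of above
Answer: C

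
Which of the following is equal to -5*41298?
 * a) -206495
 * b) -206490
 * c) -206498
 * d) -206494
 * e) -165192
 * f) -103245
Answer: b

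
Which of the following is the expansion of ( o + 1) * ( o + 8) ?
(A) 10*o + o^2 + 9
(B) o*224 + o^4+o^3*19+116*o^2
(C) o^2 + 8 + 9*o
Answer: C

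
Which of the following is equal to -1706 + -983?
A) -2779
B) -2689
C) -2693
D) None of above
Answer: B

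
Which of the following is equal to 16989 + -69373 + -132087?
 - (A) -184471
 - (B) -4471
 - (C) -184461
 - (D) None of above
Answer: A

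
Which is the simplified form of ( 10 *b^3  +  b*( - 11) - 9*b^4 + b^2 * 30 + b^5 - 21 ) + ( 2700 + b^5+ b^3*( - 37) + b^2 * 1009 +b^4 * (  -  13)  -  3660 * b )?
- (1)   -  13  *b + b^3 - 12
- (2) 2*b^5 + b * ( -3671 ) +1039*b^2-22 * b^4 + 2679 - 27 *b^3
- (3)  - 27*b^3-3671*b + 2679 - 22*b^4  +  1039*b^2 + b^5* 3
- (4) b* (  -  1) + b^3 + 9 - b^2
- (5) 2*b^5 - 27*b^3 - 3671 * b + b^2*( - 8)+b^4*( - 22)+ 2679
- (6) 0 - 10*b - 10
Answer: 2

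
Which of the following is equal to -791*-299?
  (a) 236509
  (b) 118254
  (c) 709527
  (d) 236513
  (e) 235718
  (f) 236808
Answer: a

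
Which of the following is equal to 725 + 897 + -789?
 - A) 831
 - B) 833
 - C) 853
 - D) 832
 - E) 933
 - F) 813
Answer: B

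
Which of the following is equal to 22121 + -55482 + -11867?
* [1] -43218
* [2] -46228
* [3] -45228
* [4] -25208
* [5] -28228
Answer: 3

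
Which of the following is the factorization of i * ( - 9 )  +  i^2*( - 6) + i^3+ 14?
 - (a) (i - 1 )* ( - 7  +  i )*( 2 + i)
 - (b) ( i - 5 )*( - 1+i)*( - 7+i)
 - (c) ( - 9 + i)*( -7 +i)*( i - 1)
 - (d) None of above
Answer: a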